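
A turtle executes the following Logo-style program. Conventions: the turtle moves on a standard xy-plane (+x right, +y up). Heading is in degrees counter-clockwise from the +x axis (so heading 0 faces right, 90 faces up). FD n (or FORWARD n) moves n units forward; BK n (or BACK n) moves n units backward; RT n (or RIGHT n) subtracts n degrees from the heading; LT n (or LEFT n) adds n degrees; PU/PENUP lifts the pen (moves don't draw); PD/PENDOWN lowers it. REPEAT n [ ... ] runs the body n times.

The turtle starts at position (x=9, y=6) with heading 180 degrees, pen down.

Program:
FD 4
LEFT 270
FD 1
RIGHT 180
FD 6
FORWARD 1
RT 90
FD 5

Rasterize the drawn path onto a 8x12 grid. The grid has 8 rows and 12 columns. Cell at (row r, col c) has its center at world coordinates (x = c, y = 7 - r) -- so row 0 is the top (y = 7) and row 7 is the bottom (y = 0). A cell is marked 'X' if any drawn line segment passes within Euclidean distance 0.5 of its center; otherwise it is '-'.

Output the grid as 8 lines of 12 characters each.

Answer: -----X------
-----XXXXX--
-----X------
-----X------
-----X------
-----X------
-----X------
XXXXXX------

Derivation:
Segment 0: (9,6) -> (5,6)
Segment 1: (5,6) -> (5,7)
Segment 2: (5,7) -> (5,1)
Segment 3: (5,1) -> (5,0)
Segment 4: (5,0) -> (-0,0)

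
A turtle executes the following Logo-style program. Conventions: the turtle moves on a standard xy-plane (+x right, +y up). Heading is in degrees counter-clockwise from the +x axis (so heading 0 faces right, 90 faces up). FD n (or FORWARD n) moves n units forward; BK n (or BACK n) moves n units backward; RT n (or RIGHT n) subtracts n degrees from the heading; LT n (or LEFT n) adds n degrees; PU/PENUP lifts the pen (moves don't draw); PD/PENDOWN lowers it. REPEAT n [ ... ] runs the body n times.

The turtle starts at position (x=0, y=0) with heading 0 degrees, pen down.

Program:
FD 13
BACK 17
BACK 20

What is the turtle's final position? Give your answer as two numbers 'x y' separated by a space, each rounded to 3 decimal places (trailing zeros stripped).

Answer: -24 0

Derivation:
Executing turtle program step by step:
Start: pos=(0,0), heading=0, pen down
FD 13: (0,0) -> (13,0) [heading=0, draw]
BK 17: (13,0) -> (-4,0) [heading=0, draw]
BK 20: (-4,0) -> (-24,0) [heading=0, draw]
Final: pos=(-24,0), heading=0, 3 segment(s) drawn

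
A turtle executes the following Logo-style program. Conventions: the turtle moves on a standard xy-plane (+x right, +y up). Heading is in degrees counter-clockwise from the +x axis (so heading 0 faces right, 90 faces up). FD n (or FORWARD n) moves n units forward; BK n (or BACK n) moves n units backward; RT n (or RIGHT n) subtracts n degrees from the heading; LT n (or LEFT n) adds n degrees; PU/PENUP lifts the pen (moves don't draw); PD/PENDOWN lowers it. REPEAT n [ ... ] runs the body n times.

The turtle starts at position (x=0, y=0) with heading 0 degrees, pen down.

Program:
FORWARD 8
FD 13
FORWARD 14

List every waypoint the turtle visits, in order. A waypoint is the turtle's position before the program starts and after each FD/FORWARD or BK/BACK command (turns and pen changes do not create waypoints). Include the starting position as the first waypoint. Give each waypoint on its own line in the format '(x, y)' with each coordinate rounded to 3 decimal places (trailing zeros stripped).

Answer: (0, 0)
(8, 0)
(21, 0)
(35, 0)

Derivation:
Executing turtle program step by step:
Start: pos=(0,0), heading=0, pen down
FD 8: (0,0) -> (8,0) [heading=0, draw]
FD 13: (8,0) -> (21,0) [heading=0, draw]
FD 14: (21,0) -> (35,0) [heading=0, draw]
Final: pos=(35,0), heading=0, 3 segment(s) drawn
Waypoints (4 total):
(0, 0)
(8, 0)
(21, 0)
(35, 0)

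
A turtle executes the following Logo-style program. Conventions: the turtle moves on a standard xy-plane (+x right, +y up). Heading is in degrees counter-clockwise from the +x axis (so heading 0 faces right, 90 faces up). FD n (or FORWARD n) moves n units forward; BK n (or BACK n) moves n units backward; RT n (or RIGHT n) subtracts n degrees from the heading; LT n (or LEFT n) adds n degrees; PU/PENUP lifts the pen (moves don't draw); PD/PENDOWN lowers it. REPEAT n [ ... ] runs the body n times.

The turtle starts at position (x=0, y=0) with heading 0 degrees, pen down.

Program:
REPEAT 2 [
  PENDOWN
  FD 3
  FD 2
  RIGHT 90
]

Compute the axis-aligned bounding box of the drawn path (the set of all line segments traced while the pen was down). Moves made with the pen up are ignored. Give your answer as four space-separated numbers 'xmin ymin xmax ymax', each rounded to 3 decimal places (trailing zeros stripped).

Answer: 0 -5 5 0

Derivation:
Executing turtle program step by step:
Start: pos=(0,0), heading=0, pen down
REPEAT 2 [
  -- iteration 1/2 --
  PD: pen down
  FD 3: (0,0) -> (3,0) [heading=0, draw]
  FD 2: (3,0) -> (5,0) [heading=0, draw]
  RT 90: heading 0 -> 270
  -- iteration 2/2 --
  PD: pen down
  FD 3: (5,0) -> (5,-3) [heading=270, draw]
  FD 2: (5,-3) -> (5,-5) [heading=270, draw]
  RT 90: heading 270 -> 180
]
Final: pos=(5,-5), heading=180, 4 segment(s) drawn

Segment endpoints: x in {0, 3, 5}, y in {-5, -3, 0}
xmin=0, ymin=-5, xmax=5, ymax=0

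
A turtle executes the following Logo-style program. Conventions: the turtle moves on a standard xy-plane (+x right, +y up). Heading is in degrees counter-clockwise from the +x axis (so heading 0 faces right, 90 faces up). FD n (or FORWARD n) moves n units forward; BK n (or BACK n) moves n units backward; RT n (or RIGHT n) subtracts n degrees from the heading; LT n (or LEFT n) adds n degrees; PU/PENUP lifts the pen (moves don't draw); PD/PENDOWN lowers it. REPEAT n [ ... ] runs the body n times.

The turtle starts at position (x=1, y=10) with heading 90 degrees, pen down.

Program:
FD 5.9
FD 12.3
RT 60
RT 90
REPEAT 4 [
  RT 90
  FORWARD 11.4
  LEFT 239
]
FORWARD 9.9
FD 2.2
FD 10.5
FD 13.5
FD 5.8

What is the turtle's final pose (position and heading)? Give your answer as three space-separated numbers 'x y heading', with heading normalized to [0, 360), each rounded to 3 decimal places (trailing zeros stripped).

Answer: -43.765 21.107 176

Derivation:
Executing turtle program step by step:
Start: pos=(1,10), heading=90, pen down
FD 5.9: (1,10) -> (1,15.9) [heading=90, draw]
FD 12.3: (1,15.9) -> (1,28.2) [heading=90, draw]
RT 60: heading 90 -> 30
RT 90: heading 30 -> 300
REPEAT 4 [
  -- iteration 1/4 --
  RT 90: heading 300 -> 210
  FD 11.4: (1,28.2) -> (-8.873,22.5) [heading=210, draw]
  LT 239: heading 210 -> 89
  -- iteration 2/4 --
  RT 90: heading 89 -> 359
  FD 11.4: (-8.873,22.5) -> (2.526,22.301) [heading=359, draw]
  LT 239: heading 359 -> 238
  -- iteration 3/4 --
  RT 90: heading 238 -> 148
  FD 11.4: (2.526,22.301) -> (-7.142,28.342) [heading=148, draw]
  LT 239: heading 148 -> 27
  -- iteration 4/4 --
  RT 90: heading 27 -> 297
  FD 11.4: (-7.142,28.342) -> (-1.967,18.185) [heading=297, draw]
  LT 239: heading 297 -> 176
]
FD 9.9: (-1.967,18.185) -> (-11.843,18.875) [heading=176, draw]
FD 2.2: (-11.843,18.875) -> (-14.037,19.029) [heading=176, draw]
FD 10.5: (-14.037,19.029) -> (-24.512,19.761) [heading=176, draw]
FD 13.5: (-24.512,19.761) -> (-37.979,20.703) [heading=176, draw]
FD 5.8: (-37.979,20.703) -> (-43.765,21.107) [heading=176, draw]
Final: pos=(-43.765,21.107), heading=176, 11 segment(s) drawn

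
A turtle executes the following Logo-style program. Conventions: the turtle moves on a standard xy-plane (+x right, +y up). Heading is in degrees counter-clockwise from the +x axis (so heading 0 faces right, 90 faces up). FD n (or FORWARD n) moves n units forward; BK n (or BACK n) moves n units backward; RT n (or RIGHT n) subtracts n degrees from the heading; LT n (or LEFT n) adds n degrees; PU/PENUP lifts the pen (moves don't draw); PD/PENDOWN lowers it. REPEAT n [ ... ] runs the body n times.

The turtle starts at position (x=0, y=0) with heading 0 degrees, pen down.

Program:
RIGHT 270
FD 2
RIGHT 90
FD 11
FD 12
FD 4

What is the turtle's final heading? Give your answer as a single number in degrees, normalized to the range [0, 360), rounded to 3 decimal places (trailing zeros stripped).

Answer: 0

Derivation:
Executing turtle program step by step:
Start: pos=(0,0), heading=0, pen down
RT 270: heading 0 -> 90
FD 2: (0,0) -> (0,2) [heading=90, draw]
RT 90: heading 90 -> 0
FD 11: (0,2) -> (11,2) [heading=0, draw]
FD 12: (11,2) -> (23,2) [heading=0, draw]
FD 4: (23,2) -> (27,2) [heading=0, draw]
Final: pos=(27,2), heading=0, 4 segment(s) drawn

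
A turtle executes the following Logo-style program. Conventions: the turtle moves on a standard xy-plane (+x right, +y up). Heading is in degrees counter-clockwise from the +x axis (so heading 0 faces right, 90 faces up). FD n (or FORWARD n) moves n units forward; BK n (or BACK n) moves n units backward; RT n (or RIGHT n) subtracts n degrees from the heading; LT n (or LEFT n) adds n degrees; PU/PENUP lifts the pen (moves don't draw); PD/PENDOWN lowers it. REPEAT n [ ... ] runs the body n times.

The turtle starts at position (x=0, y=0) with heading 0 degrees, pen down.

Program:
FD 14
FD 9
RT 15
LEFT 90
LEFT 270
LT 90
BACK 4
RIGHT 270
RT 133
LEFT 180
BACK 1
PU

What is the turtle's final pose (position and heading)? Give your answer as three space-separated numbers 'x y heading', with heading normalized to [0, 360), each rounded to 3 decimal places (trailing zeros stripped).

Answer: 22.813 -3.334 212

Derivation:
Executing turtle program step by step:
Start: pos=(0,0), heading=0, pen down
FD 14: (0,0) -> (14,0) [heading=0, draw]
FD 9: (14,0) -> (23,0) [heading=0, draw]
RT 15: heading 0 -> 345
LT 90: heading 345 -> 75
LT 270: heading 75 -> 345
LT 90: heading 345 -> 75
BK 4: (23,0) -> (21.965,-3.864) [heading=75, draw]
RT 270: heading 75 -> 165
RT 133: heading 165 -> 32
LT 180: heading 32 -> 212
BK 1: (21.965,-3.864) -> (22.813,-3.334) [heading=212, draw]
PU: pen up
Final: pos=(22.813,-3.334), heading=212, 4 segment(s) drawn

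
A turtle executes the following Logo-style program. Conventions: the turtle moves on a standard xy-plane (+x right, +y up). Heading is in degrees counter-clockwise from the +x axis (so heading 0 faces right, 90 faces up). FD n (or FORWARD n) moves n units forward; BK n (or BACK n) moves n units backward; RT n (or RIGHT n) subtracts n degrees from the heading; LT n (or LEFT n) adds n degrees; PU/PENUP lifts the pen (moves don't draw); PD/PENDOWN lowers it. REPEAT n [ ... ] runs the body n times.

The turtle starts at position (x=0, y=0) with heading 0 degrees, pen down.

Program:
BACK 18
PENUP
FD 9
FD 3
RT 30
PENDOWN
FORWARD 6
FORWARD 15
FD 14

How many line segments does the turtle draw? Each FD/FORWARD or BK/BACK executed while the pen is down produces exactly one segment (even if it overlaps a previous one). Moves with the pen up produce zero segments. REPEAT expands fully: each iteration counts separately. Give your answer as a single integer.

Executing turtle program step by step:
Start: pos=(0,0), heading=0, pen down
BK 18: (0,0) -> (-18,0) [heading=0, draw]
PU: pen up
FD 9: (-18,0) -> (-9,0) [heading=0, move]
FD 3: (-9,0) -> (-6,0) [heading=0, move]
RT 30: heading 0 -> 330
PD: pen down
FD 6: (-6,0) -> (-0.804,-3) [heading=330, draw]
FD 15: (-0.804,-3) -> (12.187,-10.5) [heading=330, draw]
FD 14: (12.187,-10.5) -> (24.311,-17.5) [heading=330, draw]
Final: pos=(24.311,-17.5), heading=330, 4 segment(s) drawn
Segments drawn: 4

Answer: 4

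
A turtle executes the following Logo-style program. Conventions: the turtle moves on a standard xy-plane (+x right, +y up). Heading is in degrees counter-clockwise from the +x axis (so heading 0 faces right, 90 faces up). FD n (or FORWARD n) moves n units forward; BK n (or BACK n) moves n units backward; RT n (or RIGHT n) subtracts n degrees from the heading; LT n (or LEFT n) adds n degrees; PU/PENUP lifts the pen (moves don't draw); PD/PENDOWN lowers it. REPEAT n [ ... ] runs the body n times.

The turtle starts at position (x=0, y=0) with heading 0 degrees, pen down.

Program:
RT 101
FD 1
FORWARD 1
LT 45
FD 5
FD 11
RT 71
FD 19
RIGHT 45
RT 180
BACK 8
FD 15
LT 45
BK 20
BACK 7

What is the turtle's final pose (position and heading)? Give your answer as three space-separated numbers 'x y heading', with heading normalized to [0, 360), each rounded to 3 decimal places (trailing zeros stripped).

Executing turtle program step by step:
Start: pos=(0,0), heading=0, pen down
RT 101: heading 0 -> 259
FD 1: (0,0) -> (-0.191,-0.982) [heading=259, draw]
FD 1: (-0.191,-0.982) -> (-0.382,-1.963) [heading=259, draw]
LT 45: heading 259 -> 304
FD 5: (-0.382,-1.963) -> (2.414,-6.108) [heading=304, draw]
FD 11: (2.414,-6.108) -> (8.565,-15.228) [heading=304, draw]
RT 71: heading 304 -> 233
FD 19: (8.565,-15.228) -> (-2.869,-30.402) [heading=233, draw]
RT 45: heading 233 -> 188
RT 180: heading 188 -> 8
BK 8: (-2.869,-30.402) -> (-10.791,-31.515) [heading=8, draw]
FD 15: (-10.791,-31.515) -> (4.063,-29.428) [heading=8, draw]
LT 45: heading 8 -> 53
BK 20: (4.063,-29.428) -> (-7.973,-45.4) [heading=53, draw]
BK 7: (-7.973,-45.4) -> (-12.186,-50.991) [heading=53, draw]
Final: pos=(-12.186,-50.991), heading=53, 9 segment(s) drawn

Answer: -12.186 -50.991 53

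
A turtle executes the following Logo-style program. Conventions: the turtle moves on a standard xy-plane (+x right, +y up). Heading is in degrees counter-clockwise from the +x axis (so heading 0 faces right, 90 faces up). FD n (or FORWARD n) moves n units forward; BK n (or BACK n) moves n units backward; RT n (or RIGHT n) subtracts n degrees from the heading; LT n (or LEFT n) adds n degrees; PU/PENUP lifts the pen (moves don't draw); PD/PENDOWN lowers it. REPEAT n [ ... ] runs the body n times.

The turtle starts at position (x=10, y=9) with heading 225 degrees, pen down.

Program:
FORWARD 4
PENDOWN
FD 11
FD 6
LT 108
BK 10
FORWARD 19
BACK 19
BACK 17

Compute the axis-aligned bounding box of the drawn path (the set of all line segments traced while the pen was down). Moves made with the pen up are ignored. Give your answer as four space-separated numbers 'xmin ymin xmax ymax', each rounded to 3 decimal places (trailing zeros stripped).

Executing turtle program step by step:
Start: pos=(10,9), heading=225, pen down
FD 4: (10,9) -> (7.172,6.172) [heading=225, draw]
PD: pen down
FD 11: (7.172,6.172) -> (-0.607,-1.607) [heading=225, draw]
FD 6: (-0.607,-1.607) -> (-4.849,-5.849) [heading=225, draw]
LT 108: heading 225 -> 333
BK 10: (-4.849,-5.849) -> (-13.759,-1.309) [heading=333, draw]
FD 19: (-13.759,-1.309) -> (3.17,-9.935) [heading=333, draw]
BK 19: (3.17,-9.935) -> (-13.759,-1.309) [heading=333, draw]
BK 17: (-13.759,-1.309) -> (-28.906,6.409) [heading=333, draw]
Final: pos=(-28.906,6.409), heading=333, 7 segment(s) drawn

Segment endpoints: x in {-28.906, -13.759, -4.849, -0.607, 3.17, 7.172, 10}, y in {-9.935, -5.849, -1.607, -1.309, -1.309, 6.172, 6.409, 9}
xmin=-28.906, ymin=-9.935, xmax=10, ymax=9

Answer: -28.906 -9.935 10 9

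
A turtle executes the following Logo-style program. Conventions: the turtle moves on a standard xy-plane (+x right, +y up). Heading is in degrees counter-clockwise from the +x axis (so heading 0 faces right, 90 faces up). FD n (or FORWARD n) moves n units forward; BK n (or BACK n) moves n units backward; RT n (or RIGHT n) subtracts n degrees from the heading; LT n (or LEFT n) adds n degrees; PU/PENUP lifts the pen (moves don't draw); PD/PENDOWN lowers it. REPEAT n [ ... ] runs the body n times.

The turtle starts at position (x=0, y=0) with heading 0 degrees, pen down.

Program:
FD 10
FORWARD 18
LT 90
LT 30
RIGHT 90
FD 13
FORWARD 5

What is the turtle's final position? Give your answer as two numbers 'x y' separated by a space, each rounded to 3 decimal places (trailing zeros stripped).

Executing turtle program step by step:
Start: pos=(0,0), heading=0, pen down
FD 10: (0,0) -> (10,0) [heading=0, draw]
FD 18: (10,0) -> (28,0) [heading=0, draw]
LT 90: heading 0 -> 90
LT 30: heading 90 -> 120
RT 90: heading 120 -> 30
FD 13: (28,0) -> (39.258,6.5) [heading=30, draw]
FD 5: (39.258,6.5) -> (43.588,9) [heading=30, draw]
Final: pos=(43.588,9), heading=30, 4 segment(s) drawn

Answer: 43.588 9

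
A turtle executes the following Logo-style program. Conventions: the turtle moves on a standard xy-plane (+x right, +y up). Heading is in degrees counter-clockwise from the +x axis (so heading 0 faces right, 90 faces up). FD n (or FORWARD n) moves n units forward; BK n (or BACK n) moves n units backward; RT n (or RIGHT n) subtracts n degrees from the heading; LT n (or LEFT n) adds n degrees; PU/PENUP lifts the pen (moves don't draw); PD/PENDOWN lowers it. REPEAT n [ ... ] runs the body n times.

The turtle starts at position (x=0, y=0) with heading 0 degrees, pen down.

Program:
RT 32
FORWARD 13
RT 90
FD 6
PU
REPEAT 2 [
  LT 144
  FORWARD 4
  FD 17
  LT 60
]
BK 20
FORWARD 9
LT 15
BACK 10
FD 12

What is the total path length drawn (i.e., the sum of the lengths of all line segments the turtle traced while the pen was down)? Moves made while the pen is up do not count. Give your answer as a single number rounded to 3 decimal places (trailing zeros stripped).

Answer: 19

Derivation:
Executing turtle program step by step:
Start: pos=(0,0), heading=0, pen down
RT 32: heading 0 -> 328
FD 13: (0,0) -> (11.025,-6.889) [heading=328, draw]
RT 90: heading 328 -> 238
FD 6: (11.025,-6.889) -> (7.845,-11.977) [heading=238, draw]
PU: pen up
REPEAT 2 [
  -- iteration 1/2 --
  LT 144: heading 238 -> 22
  FD 4: (7.845,-11.977) -> (11.554,-10.479) [heading=22, move]
  FD 17: (11.554,-10.479) -> (27.316,-4.111) [heading=22, move]
  LT 60: heading 22 -> 82
  -- iteration 2/2 --
  LT 144: heading 82 -> 226
  FD 4: (27.316,-4.111) -> (24.537,-6.988) [heading=226, move]
  FD 17: (24.537,-6.988) -> (12.728,-19.217) [heading=226, move]
  LT 60: heading 226 -> 286
]
BK 20: (12.728,-19.217) -> (7.215,0.009) [heading=286, move]
FD 9: (7.215,0.009) -> (9.696,-8.643) [heading=286, move]
LT 15: heading 286 -> 301
BK 10: (9.696,-8.643) -> (4.546,-0.071) [heading=301, move]
FD 12: (4.546,-0.071) -> (10.726,-10.357) [heading=301, move]
Final: pos=(10.726,-10.357), heading=301, 2 segment(s) drawn

Segment lengths:
  seg 1: (0,0) -> (11.025,-6.889), length = 13
  seg 2: (11.025,-6.889) -> (7.845,-11.977), length = 6
Total = 19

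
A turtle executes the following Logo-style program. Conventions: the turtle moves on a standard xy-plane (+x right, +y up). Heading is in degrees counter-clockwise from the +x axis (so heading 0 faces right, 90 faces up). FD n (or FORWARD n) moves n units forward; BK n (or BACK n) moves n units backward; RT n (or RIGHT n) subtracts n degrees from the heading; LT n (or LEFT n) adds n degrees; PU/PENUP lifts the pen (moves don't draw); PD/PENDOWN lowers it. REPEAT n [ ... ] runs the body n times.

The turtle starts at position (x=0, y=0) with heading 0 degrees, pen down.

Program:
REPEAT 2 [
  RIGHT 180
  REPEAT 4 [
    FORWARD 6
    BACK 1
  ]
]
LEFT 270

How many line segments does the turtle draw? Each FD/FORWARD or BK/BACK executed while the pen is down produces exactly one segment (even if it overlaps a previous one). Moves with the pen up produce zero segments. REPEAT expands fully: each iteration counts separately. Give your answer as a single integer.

Executing turtle program step by step:
Start: pos=(0,0), heading=0, pen down
REPEAT 2 [
  -- iteration 1/2 --
  RT 180: heading 0 -> 180
  REPEAT 4 [
    -- iteration 1/4 --
    FD 6: (0,0) -> (-6,0) [heading=180, draw]
    BK 1: (-6,0) -> (-5,0) [heading=180, draw]
    -- iteration 2/4 --
    FD 6: (-5,0) -> (-11,0) [heading=180, draw]
    BK 1: (-11,0) -> (-10,0) [heading=180, draw]
    -- iteration 3/4 --
    FD 6: (-10,0) -> (-16,0) [heading=180, draw]
    BK 1: (-16,0) -> (-15,0) [heading=180, draw]
    -- iteration 4/4 --
    FD 6: (-15,0) -> (-21,0) [heading=180, draw]
    BK 1: (-21,0) -> (-20,0) [heading=180, draw]
  ]
  -- iteration 2/2 --
  RT 180: heading 180 -> 0
  REPEAT 4 [
    -- iteration 1/4 --
    FD 6: (-20,0) -> (-14,0) [heading=0, draw]
    BK 1: (-14,0) -> (-15,0) [heading=0, draw]
    -- iteration 2/4 --
    FD 6: (-15,0) -> (-9,0) [heading=0, draw]
    BK 1: (-9,0) -> (-10,0) [heading=0, draw]
    -- iteration 3/4 --
    FD 6: (-10,0) -> (-4,0) [heading=0, draw]
    BK 1: (-4,0) -> (-5,0) [heading=0, draw]
    -- iteration 4/4 --
    FD 6: (-5,0) -> (1,0) [heading=0, draw]
    BK 1: (1,0) -> (0,0) [heading=0, draw]
  ]
]
LT 270: heading 0 -> 270
Final: pos=(0,0), heading=270, 16 segment(s) drawn
Segments drawn: 16

Answer: 16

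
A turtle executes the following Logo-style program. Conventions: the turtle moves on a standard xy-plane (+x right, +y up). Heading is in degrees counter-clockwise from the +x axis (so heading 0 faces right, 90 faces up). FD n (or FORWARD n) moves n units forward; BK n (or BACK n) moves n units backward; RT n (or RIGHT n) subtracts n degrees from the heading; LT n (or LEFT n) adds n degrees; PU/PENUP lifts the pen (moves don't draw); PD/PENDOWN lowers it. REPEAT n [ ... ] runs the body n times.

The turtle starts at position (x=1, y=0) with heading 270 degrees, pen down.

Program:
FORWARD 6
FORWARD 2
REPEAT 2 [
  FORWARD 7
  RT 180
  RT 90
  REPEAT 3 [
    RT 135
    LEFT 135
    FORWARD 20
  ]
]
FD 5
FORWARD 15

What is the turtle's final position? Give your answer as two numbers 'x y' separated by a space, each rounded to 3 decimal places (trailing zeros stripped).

Executing turtle program step by step:
Start: pos=(1,0), heading=270, pen down
FD 6: (1,0) -> (1,-6) [heading=270, draw]
FD 2: (1,-6) -> (1,-8) [heading=270, draw]
REPEAT 2 [
  -- iteration 1/2 --
  FD 7: (1,-8) -> (1,-15) [heading=270, draw]
  RT 180: heading 270 -> 90
  RT 90: heading 90 -> 0
  REPEAT 3 [
    -- iteration 1/3 --
    RT 135: heading 0 -> 225
    LT 135: heading 225 -> 0
    FD 20: (1,-15) -> (21,-15) [heading=0, draw]
    -- iteration 2/3 --
    RT 135: heading 0 -> 225
    LT 135: heading 225 -> 0
    FD 20: (21,-15) -> (41,-15) [heading=0, draw]
    -- iteration 3/3 --
    RT 135: heading 0 -> 225
    LT 135: heading 225 -> 0
    FD 20: (41,-15) -> (61,-15) [heading=0, draw]
  ]
  -- iteration 2/2 --
  FD 7: (61,-15) -> (68,-15) [heading=0, draw]
  RT 180: heading 0 -> 180
  RT 90: heading 180 -> 90
  REPEAT 3 [
    -- iteration 1/3 --
    RT 135: heading 90 -> 315
    LT 135: heading 315 -> 90
    FD 20: (68,-15) -> (68,5) [heading=90, draw]
    -- iteration 2/3 --
    RT 135: heading 90 -> 315
    LT 135: heading 315 -> 90
    FD 20: (68,5) -> (68,25) [heading=90, draw]
    -- iteration 3/3 --
    RT 135: heading 90 -> 315
    LT 135: heading 315 -> 90
    FD 20: (68,25) -> (68,45) [heading=90, draw]
  ]
]
FD 5: (68,45) -> (68,50) [heading=90, draw]
FD 15: (68,50) -> (68,65) [heading=90, draw]
Final: pos=(68,65), heading=90, 12 segment(s) drawn

Answer: 68 65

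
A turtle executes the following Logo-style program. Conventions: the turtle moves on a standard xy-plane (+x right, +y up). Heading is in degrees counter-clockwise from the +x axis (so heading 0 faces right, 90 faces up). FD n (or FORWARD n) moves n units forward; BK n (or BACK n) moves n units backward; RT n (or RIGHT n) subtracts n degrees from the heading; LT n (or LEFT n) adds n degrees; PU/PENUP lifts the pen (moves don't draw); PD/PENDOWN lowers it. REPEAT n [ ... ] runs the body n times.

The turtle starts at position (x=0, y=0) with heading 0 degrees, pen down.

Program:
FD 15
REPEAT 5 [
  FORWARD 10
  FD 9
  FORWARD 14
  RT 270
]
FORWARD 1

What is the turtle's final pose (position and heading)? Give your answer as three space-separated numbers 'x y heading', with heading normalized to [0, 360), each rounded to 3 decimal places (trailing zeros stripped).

Executing turtle program step by step:
Start: pos=(0,0), heading=0, pen down
FD 15: (0,0) -> (15,0) [heading=0, draw]
REPEAT 5 [
  -- iteration 1/5 --
  FD 10: (15,0) -> (25,0) [heading=0, draw]
  FD 9: (25,0) -> (34,0) [heading=0, draw]
  FD 14: (34,0) -> (48,0) [heading=0, draw]
  RT 270: heading 0 -> 90
  -- iteration 2/5 --
  FD 10: (48,0) -> (48,10) [heading=90, draw]
  FD 9: (48,10) -> (48,19) [heading=90, draw]
  FD 14: (48,19) -> (48,33) [heading=90, draw]
  RT 270: heading 90 -> 180
  -- iteration 3/5 --
  FD 10: (48,33) -> (38,33) [heading=180, draw]
  FD 9: (38,33) -> (29,33) [heading=180, draw]
  FD 14: (29,33) -> (15,33) [heading=180, draw]
  RT 270: heading 180 -> 270
  -- iteration 4/5 --
  FD 10: (15,33) -> (15,23) [heading=270, draw]
  FD 9: (15,23) -> (15,14) [heading=270, draw]
  FD 14: (15,14) -> (15,0) [heading=270, draw]
  RT 270: heading 270 -> 0
  -- iteration 5/5 --
  FD 10: (15,0) -> (25,0) [heading=0, draw]
  FD 9: (25,0) -> (34,0) [heading=0, draw]
  FD 14: (34,0) -> (48,0) [heading=0, draw]
  RT 270: heading 0 -> 90
]
FD 1: (48,0) -> (48,1) [heading=90, draw]
Final: pos=(48,1), heading=90, 17 segment(s) drawn

Answer: 48 1 90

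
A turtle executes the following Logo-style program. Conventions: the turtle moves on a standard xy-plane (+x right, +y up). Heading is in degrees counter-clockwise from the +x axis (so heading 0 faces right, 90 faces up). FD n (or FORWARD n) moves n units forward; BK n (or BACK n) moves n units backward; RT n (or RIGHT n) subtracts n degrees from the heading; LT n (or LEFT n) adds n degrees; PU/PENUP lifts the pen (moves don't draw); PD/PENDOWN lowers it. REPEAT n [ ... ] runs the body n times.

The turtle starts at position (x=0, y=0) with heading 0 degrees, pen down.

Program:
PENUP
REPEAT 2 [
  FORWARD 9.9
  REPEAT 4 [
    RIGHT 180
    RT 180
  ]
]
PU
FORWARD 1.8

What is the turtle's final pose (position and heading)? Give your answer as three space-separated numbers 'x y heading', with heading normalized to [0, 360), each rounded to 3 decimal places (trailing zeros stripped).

Answer: 21.6 0 0

Derivation:
Executing turtle program step by step:
Start: pos=(0,0), heading=0, pen down
PU: pen up
REPEAT 2 [
  -- iteration 1/2 --
  FD 9.9: (0,0) -> (9.9,0) [heading=0, move]
  REPEAT 4 [
    -- iteration 1/4 --
    RT 180: heading 0 -> 180
    RT 180: heading 180 -> 0
    -- iteration 2/4 --
    RT 180: heading 0 -> 180
    RT 180: heading 180 -> 0
    -- iteration 3/4 --
    RT 180: heading 0 -> 180
    RT 180: heading 180 -> 0
    -- iteration 4/4 --
    RT 180: heading 0 -> 180
    RT 180: heading 180 -> 0
  ]
  -- iteration 2/2 --
  FD 9.9: (9.9,0) -> (19.8,0) [heading=0, move]
  REPEAT 4 [
    -- iteration 1/4 --
    RT 180: heading 0 -> 180
    RT 180: heading 180 -> 0
    -- iteration 2/4 --
    RT 180: heading 0 -> 180
    RT 180: heading 180 -> 0
    -- iteration 3/4 --
    RT 180: heading 0 -> 180
    RT 180: heading 180 -> 0
    -- iteration 4/4 --
    RT 180: heading 0 -> 180
    RT 180: heading 180 -> 0
  ]
]
PU: pen up
FD 1.8: (19.8,0) -> (21.6,0) [heading=0, move]
Final: pos=(21.6,0), heading=0, 0 segment(s) drawn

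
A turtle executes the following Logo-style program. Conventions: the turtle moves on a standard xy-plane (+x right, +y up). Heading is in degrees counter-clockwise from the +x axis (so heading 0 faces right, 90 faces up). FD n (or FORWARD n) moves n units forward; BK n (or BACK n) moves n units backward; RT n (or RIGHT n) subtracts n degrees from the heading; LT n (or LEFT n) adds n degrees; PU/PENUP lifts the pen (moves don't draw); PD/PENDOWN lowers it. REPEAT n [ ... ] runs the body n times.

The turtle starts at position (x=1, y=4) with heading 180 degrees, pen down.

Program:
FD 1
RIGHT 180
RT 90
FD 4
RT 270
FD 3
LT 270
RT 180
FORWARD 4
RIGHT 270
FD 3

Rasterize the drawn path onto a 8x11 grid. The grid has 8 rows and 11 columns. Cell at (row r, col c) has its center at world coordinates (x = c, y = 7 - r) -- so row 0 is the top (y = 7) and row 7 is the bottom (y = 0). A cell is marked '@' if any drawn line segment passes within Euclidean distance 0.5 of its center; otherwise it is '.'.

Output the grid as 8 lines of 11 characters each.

Answer: ...........
...........
...........
@@@@.......
@..@.......
@..@.......
@..@.......
@@@@.......

Derivation:
Segment 0: (1,4) -> (0,4)
Segment 1: (0,4) -> (0,0)
Segment 2: (0,0) -> (3,0)
Segment 3: (3,0) -> (3,4)
Segment 4: (3,4) -> (-0,4)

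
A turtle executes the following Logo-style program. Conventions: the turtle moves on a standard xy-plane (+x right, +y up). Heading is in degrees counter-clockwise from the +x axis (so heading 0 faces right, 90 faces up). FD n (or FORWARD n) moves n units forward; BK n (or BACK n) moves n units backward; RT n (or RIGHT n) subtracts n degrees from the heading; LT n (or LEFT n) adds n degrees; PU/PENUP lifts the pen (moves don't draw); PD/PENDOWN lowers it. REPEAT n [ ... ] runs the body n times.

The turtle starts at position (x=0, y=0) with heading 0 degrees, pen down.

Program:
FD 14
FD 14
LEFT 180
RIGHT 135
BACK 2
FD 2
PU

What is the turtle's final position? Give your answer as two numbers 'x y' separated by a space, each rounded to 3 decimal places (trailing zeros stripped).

Executing turtle program step by step:
Start: pos=(0,0), heading=0, pen down
FD 14: (0,0) -> (14,0) [heading=0, draw]
FD 14: (14,0) -> (28,0) [heading=0, draw]
LT 180: heading 0 -> 180
RT 135: heading 180 -> 45
BK 2: (28,0) -> (26.586,-1.414) [heading=45, draw]
FD 2: (26.586,-1.414) -> (28,0) [heading=45, draw]
PU: pen up
Final: pos=(28,0), heading=45, 4 segment(s) drawn

Answer: 28 0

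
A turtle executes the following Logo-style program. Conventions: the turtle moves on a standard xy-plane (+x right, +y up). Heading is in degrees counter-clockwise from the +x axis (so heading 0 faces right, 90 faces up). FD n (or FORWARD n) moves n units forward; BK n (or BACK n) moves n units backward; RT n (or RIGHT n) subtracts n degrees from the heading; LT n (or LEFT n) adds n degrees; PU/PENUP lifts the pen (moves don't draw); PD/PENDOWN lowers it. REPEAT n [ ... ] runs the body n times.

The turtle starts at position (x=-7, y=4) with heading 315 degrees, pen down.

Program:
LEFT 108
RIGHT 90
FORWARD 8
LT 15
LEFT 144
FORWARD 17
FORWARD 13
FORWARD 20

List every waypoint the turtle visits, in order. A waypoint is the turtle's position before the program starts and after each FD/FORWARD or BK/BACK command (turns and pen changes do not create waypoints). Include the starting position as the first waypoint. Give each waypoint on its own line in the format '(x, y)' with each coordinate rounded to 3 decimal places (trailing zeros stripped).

Executing turtle program step by step:
Start: pos=(-7,4), heading=315, pen down
LT 108: heading 315 -> 63
RT 90: heading 63 -> 333
FD 8: (-7,4) -> (0.128,0.368) [heading=333, draw]
LT 15: heading 333 -> 348
LT 144: heading 348 -> 132
FD 17: (0.128,0.368) -> (-11.247,13.002) [heading=132, draw]
FD 13: (-11.247,13.002) -> (-19.946,22.662) [heading=132, draw]
FD 20: (-19.946,22.662) -> (-33.328,37.525) [heading=132, draw]
Final: pos=(-33.328,37.525), heading=132, 4 segment(s) drawn
Waypoints (5 total):
(-7, 4)
(0.128, 0.368)
(-11.247, 13.002)
(-19.946, 22.662)
(-33.328, 37.525)

Answer: (-7, 4)
(0.128, 0.368)
(-11.247, 13.002)
(-19.946, 22.662)
(-33.328, 37.525)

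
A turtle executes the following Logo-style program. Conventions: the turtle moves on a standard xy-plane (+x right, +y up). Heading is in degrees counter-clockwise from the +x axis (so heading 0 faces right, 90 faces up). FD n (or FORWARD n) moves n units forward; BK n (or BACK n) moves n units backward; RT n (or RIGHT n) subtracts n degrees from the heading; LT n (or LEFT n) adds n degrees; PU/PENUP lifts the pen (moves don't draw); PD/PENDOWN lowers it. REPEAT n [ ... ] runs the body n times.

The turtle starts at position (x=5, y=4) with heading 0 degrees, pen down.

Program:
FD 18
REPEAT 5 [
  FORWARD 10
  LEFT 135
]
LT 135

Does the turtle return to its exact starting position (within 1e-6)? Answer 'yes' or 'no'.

Executing turtle program step by step:
Start: pos=(5,4), heading=0, pen down
FD 18: (5,4) -> (23,4) [heading=0, draw]
REPEAT 5 [
  -- iteration 1/5 --
  FD 10: (23,4) -> (33,4) [heading=0, draw]
  LT 135: heading 0 -> 135
  -- iteration 2/5 --
  FD 10: (33,4) -> (25.929,11.071) [heading=135, draw]
  LT 135: heading 135 -> 270
  -- iteration 3/5 --
  FD 10: (25.929,11.071) -> (25.929,1.071) [heading=270, draw]
  LT 135: heading 270 -> 45
  -- iteration 4/5 --
  FD 10: (25.929,1.071) -> (33,8.142) [heading=45, draw]
  LT 135: heading 45 -> 180
  -- iteration 5/5 --
  FD 10: (33,8.142) -> (23,8.142) [heading=180, draw]
  LT 135: heading 180 -> 315
]
LT 135: heading 315 -> 90
Final: pos=(23,8.142), heading=90, 6 segment(s) drawn

Start position: (5, 4)
Final position: (23, 8.142)
Distance = 18.47; >= 1e-6 -> NOT closed

Answer: no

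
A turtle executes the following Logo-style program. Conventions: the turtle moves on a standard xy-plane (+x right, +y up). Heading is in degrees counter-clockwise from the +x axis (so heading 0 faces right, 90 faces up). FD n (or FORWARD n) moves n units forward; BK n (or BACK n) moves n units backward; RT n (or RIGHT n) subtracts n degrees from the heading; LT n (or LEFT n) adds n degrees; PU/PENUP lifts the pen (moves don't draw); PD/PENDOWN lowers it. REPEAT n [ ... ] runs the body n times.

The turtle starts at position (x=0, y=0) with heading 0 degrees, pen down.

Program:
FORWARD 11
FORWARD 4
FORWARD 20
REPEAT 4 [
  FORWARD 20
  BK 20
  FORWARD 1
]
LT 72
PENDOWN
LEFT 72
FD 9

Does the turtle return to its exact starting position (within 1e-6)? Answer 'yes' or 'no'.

Executing turtle program step by step:
Start: pos=(0,0), heading=0, pen down
FD 11: (0,0) -> (11,0) [heading=0, draw]
FD 4: (11,0) -> (15,0) [heading=0, draw]
FD 20: (15,0) -> (35,0) [heading=0, draw]
REPEAT 4 [
  -- iteration 1/4 --
  FD 20: (35,0) -> (55,0) [heading=0, draw]
  BK 20: (55,0) -> (35,0) [heading=0, draw]
  FD 1: (35,0) -> (36,0) [heading=0, draw]
  -- iteration 2/4 --
  FD 20: (36,0) -> (56,0) [heading=0, draw]
  BK 20: (56,0) -> (36,0) [heading=0, draw]
  FD 1: (36,0) -> (37,0) [heading=0, draw]
  -- iteration 3/4 --
  FD 20: (37,0) -> (57,0) [heading=0, draw]
  BK 20: (57,0) -> (37,0) [heading=0, draw]
  FD 1: (37,0) -> (38,0) [heading=0, draw]
  -- iteration 4/4 --
  FD 20: (38,0) -> (58,0) [heading=0, draw]
  BK 20: (58,0) -> (38,0) [heading=0, draw]
  FD 1: (38,0) -> (39,0) [heading=0, draw]
]
LT 72: heading 0 -> 72
PD: pen down
LT 72: heading 72 -> 144
FD 9: (39,0) -> (31.719,5.29) [heading=144, draw]
Final: pos=(31.719,5.29), heading=144, 16 segment(s) drawn

Start position: (0, 0)
Final position: (31.719, 5.29)
Distance = 32.157; >= 1e-6 -> NOT closed

Answer: no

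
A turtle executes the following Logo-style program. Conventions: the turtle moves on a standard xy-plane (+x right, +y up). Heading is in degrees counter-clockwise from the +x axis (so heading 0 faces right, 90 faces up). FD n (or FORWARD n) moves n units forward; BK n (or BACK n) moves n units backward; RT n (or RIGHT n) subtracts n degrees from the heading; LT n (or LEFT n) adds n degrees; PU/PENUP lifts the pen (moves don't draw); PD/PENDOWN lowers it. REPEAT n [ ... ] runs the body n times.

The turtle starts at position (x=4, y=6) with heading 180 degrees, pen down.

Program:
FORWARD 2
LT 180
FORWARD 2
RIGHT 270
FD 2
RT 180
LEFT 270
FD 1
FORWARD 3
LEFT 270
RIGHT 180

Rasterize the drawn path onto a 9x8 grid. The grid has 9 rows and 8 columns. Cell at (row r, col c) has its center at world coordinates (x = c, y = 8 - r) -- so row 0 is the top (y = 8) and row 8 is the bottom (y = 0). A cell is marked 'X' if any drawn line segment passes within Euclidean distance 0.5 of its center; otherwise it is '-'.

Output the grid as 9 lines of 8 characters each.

Answer: XXXXX---
----X---
--XXX---
--------
--------
--------
--------
--------
--------

Derivation:
Segment 0: (4,6) -> (2,6)
Segment 1: (2,6) -> (4,6)
Segment 2: (4,6) -> (4,8)
Segment 3: (4,8) -> (3,8)
Segment 4: (3,8) -> (0,8)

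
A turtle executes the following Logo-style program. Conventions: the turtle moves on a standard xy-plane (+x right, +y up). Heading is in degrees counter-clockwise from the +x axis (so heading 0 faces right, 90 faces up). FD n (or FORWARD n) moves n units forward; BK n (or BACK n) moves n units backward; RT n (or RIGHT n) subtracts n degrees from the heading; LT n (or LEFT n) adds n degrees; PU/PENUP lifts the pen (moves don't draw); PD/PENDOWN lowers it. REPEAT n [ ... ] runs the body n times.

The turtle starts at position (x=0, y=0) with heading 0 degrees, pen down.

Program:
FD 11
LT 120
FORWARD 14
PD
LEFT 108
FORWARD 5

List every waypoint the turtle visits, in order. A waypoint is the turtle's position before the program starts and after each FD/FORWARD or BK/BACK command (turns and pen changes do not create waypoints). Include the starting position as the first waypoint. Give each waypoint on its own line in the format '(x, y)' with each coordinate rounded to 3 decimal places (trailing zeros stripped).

Executing turtle program step by step:
Start: pos=(0,0), heading=0, pen down
FD 11: (0,0) -> (11,0) [heading=0, draw]
LT 120: heading 0 -> 120
FD 14: (11,0) -> (4,12.124) [heading=120, draw]
PD: pen down
LT 108: heading 120 -> 228
FD 5: (4,12.124) -> (0.654,8.409) [heading=228, draw]
Final: pos=(0.654,8.409), heading=228, 3 segment(s) drawn
Waypoints (4 total):
(0, 0)
(11, 0)
(4, 12.124)
(0.654, 8.409)

Answer: (0, 0)
(11, 0)
(4, 12.124)
(0.654, 8.409)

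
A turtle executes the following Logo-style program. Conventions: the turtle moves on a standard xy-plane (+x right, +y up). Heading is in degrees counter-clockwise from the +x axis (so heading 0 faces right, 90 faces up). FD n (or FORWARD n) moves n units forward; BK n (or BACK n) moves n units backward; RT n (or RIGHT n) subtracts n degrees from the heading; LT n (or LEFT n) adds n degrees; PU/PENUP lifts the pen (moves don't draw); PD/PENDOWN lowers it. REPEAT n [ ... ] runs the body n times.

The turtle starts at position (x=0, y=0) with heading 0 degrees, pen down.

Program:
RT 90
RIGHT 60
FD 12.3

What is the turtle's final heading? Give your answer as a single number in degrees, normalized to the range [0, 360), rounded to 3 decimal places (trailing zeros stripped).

Answer: 210

Derivation:
Executing turtle program step by step:
Start: pos=(0,0), heading=0, pen down
RT 90: heading 0 -> 270
RT 60: heading 270 -> 210
FD 12.3: (0,0) -> (-10.652,-6.15) [heading=210, draw]
Final: pos=(-10.652,-6.15), heading=210, 1 segment(s) drawn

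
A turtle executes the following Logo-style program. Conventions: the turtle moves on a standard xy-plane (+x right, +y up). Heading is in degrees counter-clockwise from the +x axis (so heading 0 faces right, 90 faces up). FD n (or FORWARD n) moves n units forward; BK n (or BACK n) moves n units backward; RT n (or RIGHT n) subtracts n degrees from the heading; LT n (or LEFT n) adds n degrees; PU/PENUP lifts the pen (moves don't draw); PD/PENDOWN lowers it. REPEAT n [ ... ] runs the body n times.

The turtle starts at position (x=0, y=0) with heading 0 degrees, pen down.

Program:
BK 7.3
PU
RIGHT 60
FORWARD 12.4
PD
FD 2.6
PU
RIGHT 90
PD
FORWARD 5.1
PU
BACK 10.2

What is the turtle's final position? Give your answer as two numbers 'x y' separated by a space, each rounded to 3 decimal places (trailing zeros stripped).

Answer: 4.617 -10.44

Derivation:
Executing turtle program step by step:
Start: pos=(0,0), heading=0, pen down
BK 7.3: (0,0) -> (-7.3,0) [heading=0, draw]
PU: pen up
RT 60: heading 0 -> 300
FD 12.4: (-7.3,0) -> (-1.1,-10.739) [heading=300, move]
PD: pen down
FD 2.6: (-1.1,-10.739) -> (0.2,-12.99) [heading=300, draw]
PU: pen up
RT 90: heading 300 -> 210
PD: pen down
FD 5.1: (0.2,-12.99) -> (-4.217,-15.54) [heading=210, draw]
PU: pen up
BK 10.2: (-4.217,-15.54) -> (4.617,-10.44) [heading=210, move]
Final: pos=(4.617,-10.44), heading=210, 3 segment(s) drawn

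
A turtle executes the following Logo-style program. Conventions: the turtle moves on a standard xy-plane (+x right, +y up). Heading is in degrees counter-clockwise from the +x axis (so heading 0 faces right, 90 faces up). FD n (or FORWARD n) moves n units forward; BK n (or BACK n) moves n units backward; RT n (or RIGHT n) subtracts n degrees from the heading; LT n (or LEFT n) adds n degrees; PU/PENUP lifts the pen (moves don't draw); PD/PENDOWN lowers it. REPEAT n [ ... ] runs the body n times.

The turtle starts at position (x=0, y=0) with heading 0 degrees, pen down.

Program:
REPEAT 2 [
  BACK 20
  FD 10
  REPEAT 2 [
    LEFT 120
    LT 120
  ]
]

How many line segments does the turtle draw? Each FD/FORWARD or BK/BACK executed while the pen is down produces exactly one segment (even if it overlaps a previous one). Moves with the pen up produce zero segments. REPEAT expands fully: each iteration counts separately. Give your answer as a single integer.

Answer: 4

Derivation:
Executing turtle program step by step:
Start: pos=(0,0), heading=0, pen down
REPEAT 2 [
  -- iteration 1/2 --
  BK 20: (0,0) -> (-20,0) [heading=0, draw]
  FD 10: (-20,0) -> (-10,0) [heading=0, draw]
  REPEAT 2 [
    -- iteration 1/2 --
    LT 120: heading 0 -> 120
    LT 120: heading 120 -> 240
    -- iteration 2/2 --
    LT 120: heading 240 -> 0
    LT 120: heading 0 -> 120
  ]
  -- iteration 2/2 --
  BK 20: (-10,0) -> (0,-17.321) [heading=120, draw]
  FD 10: (0,-17.321) -> (-5,-8.66) [heading=120, draw]
  REPEAT 2 [
    -- iteration 1/2 --
    LT 120: heading 120 -> 240
    LT 120: heading 240 -> 0
    -- iteration 2/2 --
    LT 120: heading 0 -> 120
    LT 120: heading 120 -> 240
  ]
]
Final: pos=(-5,-8.66), heading=240, 4 segment(s) drawn
Segments drawn: 4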